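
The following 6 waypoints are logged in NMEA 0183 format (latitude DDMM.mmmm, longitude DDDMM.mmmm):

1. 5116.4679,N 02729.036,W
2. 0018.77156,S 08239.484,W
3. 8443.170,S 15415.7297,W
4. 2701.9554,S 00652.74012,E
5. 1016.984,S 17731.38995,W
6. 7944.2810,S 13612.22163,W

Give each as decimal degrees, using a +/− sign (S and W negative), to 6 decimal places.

Point 1:
  Latitude: split at 2 digits → 51° and 16.4679′; 51 + 16.4679/60 = 51.2744650
  N → positive
  Longitude: degrees = first 3 digits = 27, minutes = 29.036; 27 + 29.036/60 = 27.4839333
  hemisphere W, so the sign is −
Point 2:
  Latitude: split at 2 digits → 00° and 18.77156′; 0 + 18.77156/60 = 0.3128593
  S ⇒ negate
  λ: degrees = first 3 digits = 82, minutes = 39.484; 82 + 39.484/60 = 82.6580667
  W ⇒ negate
Point 3:
  Latitude: split at 2 digits → 84° and 43.17′; 84 + 43.17/60 = 84.7195000
  S ⇒ negate
  Longitude: degrees = first 3 digits = 154, minutes = 15.7297; 154 + 15.7297/60 = 154.2621617
  hemisphere W, so the sign is −
Point 4:
  φ: degrees = first 2 digits = 27, minutes = 1.9554; 27 + 1.9554/60 = 27.0325900
  hemisphere S, so the sign is −
  Lon: degrees = first 3 digits = 6, minutes = 52.74012; 6 + 52.74012/60 = 6.8790020
  E ⇒ keep positive
Point 5:
  φ: degrees = first 2 digits = 10, minutes = 16.984; 10 + 16.984/60 = 10.2830667
  S ⇒ negate
  λ: degrees = first 3 digits = 177, minutes = 31.38995; 177 + 31.38995/60 = 177.5231658
  W ⇒ negate
Point 6:
  Lat: degrees = first 2 digits = 79, minutes = 44.281; 79 + 44.281/60 = 79.7380167
  hemisphere S, so the sign is −
  Lon: split at 3 digits → 136° and 12.22163′; 136 + 12.22163/60 = 136.2036938
  W → negative

1. 51.274465, -27.483933
2. -0.312859, -82.658067
3. -84.719500, -154.262162
4. -27.032590, 6.879002
5. -10.283067, -177.523166
6. -79.738017, -136.203694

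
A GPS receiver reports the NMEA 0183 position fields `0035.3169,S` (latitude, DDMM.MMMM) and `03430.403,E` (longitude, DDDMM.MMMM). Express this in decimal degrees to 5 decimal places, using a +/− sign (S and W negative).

φ: degrees = first 2 digits = 0, minutes = 35.3169; 0 + 35.3169/60 = 0.588615
hemisphere S, so the sign is −
Lon: degrees = first 3 digits = 34, minutes = 30.403; 34 + 30.403/60 = 34.506717
E → positive

-0.58862, 34.50672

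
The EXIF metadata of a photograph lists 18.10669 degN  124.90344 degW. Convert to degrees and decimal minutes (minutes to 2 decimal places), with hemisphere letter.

φ: fractional part 0.106690 → 6.4014 minutes
Longitude: minutes = (124.903440 − 124) × 60 = 54.2064

18° 6.40′ N, 124° 54.21′ W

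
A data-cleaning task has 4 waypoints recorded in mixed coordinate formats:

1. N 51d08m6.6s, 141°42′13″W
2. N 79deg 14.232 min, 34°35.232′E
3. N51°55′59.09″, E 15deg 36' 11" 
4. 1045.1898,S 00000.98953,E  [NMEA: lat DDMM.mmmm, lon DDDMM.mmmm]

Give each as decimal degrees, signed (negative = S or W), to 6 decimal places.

Point 1:
  Lat: 8′ + 6.6″ = 8.11000′; 51 + 8.11000/60 = 51.1351667
  N ⇒ keep positive
  Longitude: 141 + 42/60 + 13/3600 = 141.7036111
  hemisphere W, so the sign is −
Point 2:
  Latitude: 79 + 14.232/60 = 79.2372000
  N → positive
  λ: 35.232′ = 0.587200°; total 34.5872000
  E ⇒ keep positive
Point 3:
  φ: 51° + 55/60 + 59.09/3600 = 51 + 0.916667 + 0.016414 = 51.9330806
  N ⇒ keep positive
  λ: 15 + 36/60 + 11/3600 = 15.6030556
  E → positive
Point 4:
  Latitude: degrees = first 2 digits = 10, minutes = 45.1898; 10 + 45.1898/60 = 10.7531633
  hemisphere S, so the sign is −
  Lon: split at 3 digits → 000° and 0.98953′; 0 + 0.98953/60 = 0.0164922
  E → positive

1. 51.135167, -141.703611
2. 79.237200, 34.587200
3. 51.933081, 15.603056
4. -10.753163, 0.016492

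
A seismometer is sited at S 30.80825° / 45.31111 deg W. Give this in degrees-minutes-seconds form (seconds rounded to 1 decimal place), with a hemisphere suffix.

Lat: 0.808250° → 48.49500′; 0.49500 × 60 = 29.700″
λ: whole degrees 45; 18.66660′ → 18′ and 39.996″

30°48′29.7″ S, 45°18′40.0″ W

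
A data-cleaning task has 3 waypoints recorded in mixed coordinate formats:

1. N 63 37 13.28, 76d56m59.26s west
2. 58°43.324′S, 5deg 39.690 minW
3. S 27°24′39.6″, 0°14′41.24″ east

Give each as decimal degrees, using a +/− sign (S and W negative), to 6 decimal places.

1. 63.620356, -76.949794
2. -58.722067, -5.661500
3. -27.411000, 0.244789

Point 1:
  φ: 63° + 37/60 + 13.28/3600 = 63 + 0.616667 + 0.003689 = 63.6203556
  N → positive
  λ: 56′ + 59.26″ = 56.98767′; 76 + 56.98767/60 = 76.9497944
  W → negative
Point 2:
  Lat: 58 + 43.324/60 = 58.7220667
  S ⇒ negate
  Lon: 39.69′ = 0.661500°; total 5.6615000
  hemisphere W, so the sign is −
Point 3:
  φ: 27° + 24/60 + 39.6/3600 = 27 + 0.400000 + 0.011000 = 27.4110000
  S ⇒ negate
  Lon: 0° + 14/60 + 41.24/3600 = 0 + 0.233333 + 0.011456 = 0.2447889
  E ⇒ keep positive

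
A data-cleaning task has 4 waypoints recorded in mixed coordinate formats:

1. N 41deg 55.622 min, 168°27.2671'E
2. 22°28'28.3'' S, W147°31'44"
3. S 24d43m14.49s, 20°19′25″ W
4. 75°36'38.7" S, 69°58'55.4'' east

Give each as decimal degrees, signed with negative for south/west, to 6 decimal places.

1. 41.927033, 168.454452
2. -22.474528, -147.528889
3. -24.720692, -20.323611
4. -75.610750, 69.982056

Point 1:
  Latitude: 41 + 55.622/60 = 41.9270333
  N ⇒ keep positive
  Longitude: 27.2671′ = 0.454452°; total 168.4544517
  E → positive
Point 2:
  Latitude: 22 + 28/60 + 28.3/3600 = 22.4745278
  S ⇒ negate
  λ: 147 + 31/60 + 44/3600 = 147.5288889
  W → negative
Point 3:
  Latitude: 24 + 43/60 + 14.49/3600 = 24.7206917
  S ⇒ negate
  Lon: 20 + 19/60 + 25/3600 = 20.3236111
  W → negative
Point 4:
  φ: 75° + 36/60 + 38.7/3600 = 75 + 0.600000 + 0.010750 = 75.6107500
  S ⇒ negate
  Lon: 69 + 58/60 + 55.4/3600 = 69.9820556
  E → positive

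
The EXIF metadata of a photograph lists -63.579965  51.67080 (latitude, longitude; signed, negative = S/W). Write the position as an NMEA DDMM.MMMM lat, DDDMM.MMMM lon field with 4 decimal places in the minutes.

6334.7979,S / 05140.2480,E

Latitude is negative → S; |value| = 63.579965
Latitude: fractional part 0.579965 → 34.797900 minutes
Lon: minutes = (51.670800 − 51) × 60 = 40.248000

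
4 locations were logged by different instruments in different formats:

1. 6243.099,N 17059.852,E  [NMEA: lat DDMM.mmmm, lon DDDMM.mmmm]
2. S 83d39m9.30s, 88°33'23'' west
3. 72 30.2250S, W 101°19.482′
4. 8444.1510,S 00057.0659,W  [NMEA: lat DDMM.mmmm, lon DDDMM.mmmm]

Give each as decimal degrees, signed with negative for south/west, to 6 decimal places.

1. 62.718317, 170.997533
2. -83.652583, -88.556389
3. -72.503750, -101.324700
4. -84.735850, -0.951098

Point 1:
  φ: degrees = first 2 digits = 62, minutes = 43.099; 62 + 43.099/60 = 62.7183167
  N → positive
  Lon: degrees = first 3 digits = 170, minutes = 59.852; 170 + 59.852/60 = 170.9975333
  E → positive
Point 2:
  φ: 83 + 39/60 + 9.3/3600 = 83.6525833
  S ⇒ negate
  Lon: 33′ + 23″ = 33.38333′; 88 + 33.38333/60 = 88.5563889
  hemisphere W, so the sign is −
Point 3:
  φ: 30.225′ = 0.503750°; total 72.5037500
  S → negative
  λ: 101 + 19.482/60 = 101.3247000
  hemisphere W, so the sign is −
Point 4:
  Lat: degrees = first 2 digits = 84, minutes = 44.151; 84 + 44.151/60 = 84.7358500
  S ⇒ negate
  Lon: degrees = first 3 digits = 0, minutes = 57.0659; 0 + 57.0659/60 = 0.9510983
  W → negative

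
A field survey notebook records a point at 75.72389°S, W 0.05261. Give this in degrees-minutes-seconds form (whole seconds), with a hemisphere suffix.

75°43′26″ S, 0°03′9″ W

Lat: 0.723890° → 43.43340′; 0.43340 × 60 = 26.00″
Lon: whole degrees 0; 3.15660′ → 3′ and 9.40″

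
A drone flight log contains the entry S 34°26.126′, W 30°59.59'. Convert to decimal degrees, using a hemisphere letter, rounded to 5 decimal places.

34.43543° S, 30.99317° W

φ: 34 + 26.126/60 = 34.435433
λ: 59.59′ = 0.993167°; total 30.993167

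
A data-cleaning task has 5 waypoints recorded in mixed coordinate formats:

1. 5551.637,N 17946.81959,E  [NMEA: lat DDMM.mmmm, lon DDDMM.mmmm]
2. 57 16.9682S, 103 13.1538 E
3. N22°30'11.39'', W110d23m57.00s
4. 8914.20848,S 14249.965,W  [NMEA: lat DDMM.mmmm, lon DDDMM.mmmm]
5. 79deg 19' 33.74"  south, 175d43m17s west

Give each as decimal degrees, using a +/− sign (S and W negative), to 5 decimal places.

Point 1:
  φ: degrees = first 2 digits = 55, minutes = 51.637; 55 + 51.637/60 = 55.860617
  N → positive
  Longitude: split at 3 digits → 179° and 46.81959′; 179 + 46.81959/60 = 179.780327
  E → positive
Point 2:
  Lat: 16.9682′ = 0.282803°; total 57.282803
  S → negative
  λ: 103 + 13.1538/60 = 103.219230
  E ⇒ keep positive
Point 3:
  φ: 30′ + 11.39″ = 30.18983′; 22 + 30.18983/60 = 22.503164
  N → positive
  Longitude: 23′ + 57″ = 23.95000′; 110 + 23.95000/60 = 110.399167
  hemisphere W, so the sign is −
Point 4:
  Latitude: split at 2 digits → 89° and 14.20848′; 89 + 14.20848/60 = 89.236808
  hemisphere S, so the sign is −
  Lon: degrees = first 3 digits = 142, minutes = 49.965; 142 + 49.965/60 = 142.832750
  W ⇒ negate
Point 5:
  φ: 79 + 19/60 + 33.74/3600 = 79.326039
  S → negative
  Longitude: 43′ + 17″ = 43.28333′; 175 + 43.28333/60 = 175.721389
  W ⇒ negate

1. 55.86062, 179.78033
2. -57.28280, 103.21923
3. 22.50316, -110.39917
4. -89.23681, -142.83275
5. -79.32604, -175.72139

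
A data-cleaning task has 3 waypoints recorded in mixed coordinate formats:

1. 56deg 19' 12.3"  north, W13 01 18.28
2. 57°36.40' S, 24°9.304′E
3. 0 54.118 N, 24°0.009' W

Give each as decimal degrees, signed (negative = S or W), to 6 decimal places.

1. 56.320083, -13.021744
2. -57.606667, 24.155067
3. 0.901967, -24.000150

Point 1:
  Lat: 19′ + 12.3″ = 19.20500′; 56 + 19.20500/60 = 56.3200833
  N → positive
  Lon: 13 + 1/60 + 18.28/3600 = 13.0217444
  hemisphere W, so the sign is −
Point 2:
  φ: 57 + 36.4/60 = 57.6066667
  S ⇒ negate
  Longitude: 24 + 9.304/60 = 24.1550667
  E ⇒ keep positive
Point 3:
  φ: 54.118′ = 0.901967°; total 0.9019667
  N ⇒ keep positive
  Longitude: 0.009′ = 0.000150°; total 24.0001500
  W ⇒ negate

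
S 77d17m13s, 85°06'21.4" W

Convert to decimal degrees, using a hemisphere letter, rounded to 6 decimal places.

77.286944° S, 85.105944° W

φ: 77 + 17/60 + 13/3600 = 77.2869444
λ: 6′ + 21.4″ = 6.35667′; 85 + 6.35667/60 = 85.1059444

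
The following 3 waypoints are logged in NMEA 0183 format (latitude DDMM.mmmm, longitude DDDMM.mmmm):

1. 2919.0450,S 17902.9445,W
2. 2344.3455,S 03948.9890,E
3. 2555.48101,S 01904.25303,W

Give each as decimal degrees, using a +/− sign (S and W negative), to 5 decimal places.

Point 1:
  Lat: degrees = first 2 digits = 29, minutes = 19.045; 29 + 19.045/60 = 29.317417
  hemisphere S, so the sign is −
  Longitude: split at 3 digits → 179° and 2.9445′; 179 + 2.9445/60 = 179.049075
  hemisphere W, so the sign is −
Point 2:
  Lat: split at 2 digits → 23° and 44.3455′; 23 + 44.3455/60 = 23.739092
  S → negative
  Longitude: split at 3 digits → 039° and 48.989′; 39 + 48.989/60 = 39.816483
  E → positive
Point 3:
  Lat: split at 2 digits → 25° and 55.48101′; 25 + 55.48101/60 = 25.924684
  hemisphere S, so the sign is −
  λ: degrees = first 3 digits = 19, minutes = 4.25303; 19 + 4.25303/60 = 19.070884
  W → negative

1. -29.31742, -179.04908
2. -23.73909, 39.81648
3. -25.92468, -19.07088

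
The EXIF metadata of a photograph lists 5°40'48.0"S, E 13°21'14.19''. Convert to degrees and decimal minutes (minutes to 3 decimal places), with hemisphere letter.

5° 40.800′ S, 13° 21.237′ E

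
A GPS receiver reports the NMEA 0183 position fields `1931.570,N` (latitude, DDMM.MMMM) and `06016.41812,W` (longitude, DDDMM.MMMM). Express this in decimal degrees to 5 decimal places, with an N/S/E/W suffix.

19.52617° N, 60.27364° W

φ: split at 2 digits → 19° and 31.57′; 19 + 31.57/60 = 19.526167
Lon: degrees = first 3 digits = 60, minutes = 16.41812; 60 + 16.41812/60 = 60.273635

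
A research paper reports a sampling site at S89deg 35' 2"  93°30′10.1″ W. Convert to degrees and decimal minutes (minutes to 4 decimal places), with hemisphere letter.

89° 35.0333′ S, 93° 30.1683′ W

Latitude: seconds/60 = 0.03333; minutes = 35 + 0.03333 = 35.033333
λ: seconds/60 = 0.16833; minutes = 30 + 0.16833 = 30.168333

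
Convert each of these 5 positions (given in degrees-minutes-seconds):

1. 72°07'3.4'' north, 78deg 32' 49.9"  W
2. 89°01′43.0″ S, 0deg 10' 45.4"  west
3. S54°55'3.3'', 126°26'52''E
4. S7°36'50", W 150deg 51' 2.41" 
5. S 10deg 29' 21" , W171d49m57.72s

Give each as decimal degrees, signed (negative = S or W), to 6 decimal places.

Point 1:
  Latitude: 7′ + 3.4″ = 7.05667′; 72 + 7.05667/60 = 72.1176111
  N → positive
  Lon: 32′ + 49.9″ = 32.83167′; 78 + 32.83167/60 = 78.5471944
  W ⇒ negate
Point 2:
  φ: 1′ + 43″ = 1.71667′; 89 + 1.71667/60 = 89.0286111
  S → negative
  Lon: 0 + 10/60 + 45.4/3600 = 0.1792778
  W ⇒ negate
Point 3:
  Lat: 54° + 55/60 + 3.3/3600 = 54 + 0.916667 + 0.000917 = 54.9175833
  hemisphere S, so the sign is −
  λ: 126° + 26/60 + 52/3600 = 126 + 0.433333 + 0.014444 = 126.4477778
  E → positive
Point 4:
  φ: 36′ + 50″ = 36.83333′; 7 + 36.83333/60 = 7.6138889
  hemisphere S, so the sign is −
  Longitude: 150° + 51/60 + 2.41/3600 = 150 + 0.850000 + 0.000669 = 150.8506694
  W ⇒ negate
Point 5:
  φ: 29′ + 21″ = 29.35000′; 10 + 29.35000/60 = 10.4891667
  S → negative
  λ: 171 + 49/60 + 57.72/3600 = 171.8327000
  W → negative

1. 72.117611, -78.547194
2. -89.028611, -0.179278
3. -54.917583, 126.447778
4. -7.613889, -150.850669
5. -10.489167, -171.832700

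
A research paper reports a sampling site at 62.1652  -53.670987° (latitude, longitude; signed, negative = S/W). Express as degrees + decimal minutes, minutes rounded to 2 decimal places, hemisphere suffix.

62° 9.91′ N, 53° 40.26′ W

φ: minutes = (62.165200 − 62) × 60 = 9.9120
Longitude is negative → W; |value| = 53.670987
λ: minutes = (53.670987 − 53) × 60 = 40.2592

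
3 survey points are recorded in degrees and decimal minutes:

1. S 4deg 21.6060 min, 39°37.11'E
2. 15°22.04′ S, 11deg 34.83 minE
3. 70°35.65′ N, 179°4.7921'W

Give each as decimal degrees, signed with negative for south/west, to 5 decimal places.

1. -4.36010, 39.61850
2. -15.36733, 11.58050
3. 70.59417, -179.07987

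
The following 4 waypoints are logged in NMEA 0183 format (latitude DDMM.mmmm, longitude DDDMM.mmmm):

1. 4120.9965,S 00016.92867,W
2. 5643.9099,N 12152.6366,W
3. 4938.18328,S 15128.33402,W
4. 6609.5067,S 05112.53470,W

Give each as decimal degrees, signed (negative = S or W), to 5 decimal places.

1. -41.34994, -0.28214
2. 56.73183, -121.87728
3. -49.63639, -151.47223
4. -66.15845, -51.20891

Point 1:
  Lat: degrees = first 2 digits = 41, minutes = 20.9965; 41 + 20.9965/60 = 41.349942
  S → negative
  Lon: split at 3 digits → 000° and 16.92867′; 0 + 16.92867/60 = 0.282145
  W ⇒ negate
Point 2:
  φ: degrees = first 2 digits = 56, minutes = 43.9099; 56 + 43.9099/60 = 56.731832
  N ⇒ keep positive
  λ: degrees = first 3 digits = 121, minutes = 52.6366; 121 + 52.6366/60 = 121.877277
  W → negative
Point 3:
  Lat: split at 2 digits → 49° and 38.18328′; 49 + 38.18328/60 = 49.636388
  S → negative
  λ: split at 3 digits → 151° and 28.33402′; 151 + 28.33402/60 = 151.472234
  W → negative
Point 4:
  Lat: degrees = first 2 digits = 66, minutes = 9.5067; 66 + 9.5067/60 = 66.158445
  S → negative
  Lon: degrees = first 3 digits = 51, minutes = 12.5347; 51 + 12.5347/60 = 51.208912
  W ⇒ negate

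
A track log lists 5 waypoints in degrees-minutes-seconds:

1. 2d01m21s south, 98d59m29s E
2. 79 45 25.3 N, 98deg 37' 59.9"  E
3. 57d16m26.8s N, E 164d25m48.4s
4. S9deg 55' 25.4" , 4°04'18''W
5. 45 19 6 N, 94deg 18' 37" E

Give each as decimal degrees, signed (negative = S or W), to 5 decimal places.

Point 1:
  φ: 2 + 1/60 + 21/3600 = 2.022500
  hemisphere S, so the sign is −
  Lon: 98 + 59/60 + 29/3600 = 98.991389
  E → positive
Point 2:
  Latitude: 79 + 45/60 + 25.3/3600 = 79.757028
  N ⇒ keep positive
  Lon: 98 + 37/60 + 59.9/3600 = 98.633306
  E → positive
Point 3:
  Latitude: 57 + 16/60 + 26.8/3600 = 57.274111
  N ⇒ keep positive
  Lon: 25′ + 48.4″ = 25.80667′; 164 + 25.80667/60 = 164.430111
  E → positive
Point 4:
  Latitude: 9 + 55/60 + 25.4/3600 = 9.923722
  S ⇒ negate
  Longitude: 4 + 4/60 + 18/3600 = 4.071667
  hemisphere W, so the sign is −
Point 5:
  Lat: 45° + 19/60 + 6/3600 = 45 + 0.316667 + 0.001667 = 45.318333
  N → positive
  λ: 94 + 18/60 + 37/3600 = 94.310278
  E → positive

1. -2.02250, 98.99139
2. 79.75703, 98.63331
3. 57.27411, 164.43011
4. -9.92372, -4.07167
5. 45.31833, 94.31028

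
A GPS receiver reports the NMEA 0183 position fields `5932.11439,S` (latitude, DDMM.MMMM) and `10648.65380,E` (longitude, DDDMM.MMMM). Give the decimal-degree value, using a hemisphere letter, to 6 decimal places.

Latitude: split at 2 digits → 59° and 32.11439′; 59 + 32.11439/60 = 59.5352398
λ: split at 3 digits → 106° and 48.6538′; 106 + 48.6538/60 = 106.8108967

59.535240° S, 106.810897° E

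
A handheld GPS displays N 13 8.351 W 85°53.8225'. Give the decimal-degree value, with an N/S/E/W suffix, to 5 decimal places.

Lat: 13 + 8.351/60 = 13.139183
Lon: 53.8225′ = 0.897042°; total 85.897042

13.13918° N, 85.89704° W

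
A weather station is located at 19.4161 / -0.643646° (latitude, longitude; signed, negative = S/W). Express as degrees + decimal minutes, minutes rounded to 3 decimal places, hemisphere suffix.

19° 24.966′ N, 0° 38.619′ W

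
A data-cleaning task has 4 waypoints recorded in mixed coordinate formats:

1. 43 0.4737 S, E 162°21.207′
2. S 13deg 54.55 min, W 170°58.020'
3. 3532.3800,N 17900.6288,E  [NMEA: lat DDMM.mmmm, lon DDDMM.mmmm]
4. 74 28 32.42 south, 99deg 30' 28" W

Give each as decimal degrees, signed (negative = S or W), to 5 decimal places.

Point 1:
  Lat: 0.4737′ = 0.007895°; total 43.007895
  S ⇒ negate
  Lon: 162 + 21.207/60 = 162.353450
  E → positive
Point 2:
  Lat: 13 + 54.55/60 = 13.909167
  hemisphere S, so the sign is −
  Longitude: 170 + 58.02/60 = 170.967000
  W → negative
Point 3:
  Latitude: split at 2 digits → 35° and 32.38′; 35 + 32.38/60 = 35.539667
  N → positive
  λ: degrees = first 3 digits = 179, minutes = 0.6288; 179 + 0.6288/60 = 179.010480
  E ⇒ keep positive
Point 4:
  Lat: 74 + 28/60 + 32.42/3600 = 74.475672
  S → negative
  Longitude: 99° + 30/60 + 28/3600 = 99 + 0.500000 + 0.007778 = 99.507778
  hemisphere W, so the sign is −

1. -43.00790, 162.35345
2. -13.90917, -170.96700
3. 35.53967, 179.01048
4. -74.47567, -99.50778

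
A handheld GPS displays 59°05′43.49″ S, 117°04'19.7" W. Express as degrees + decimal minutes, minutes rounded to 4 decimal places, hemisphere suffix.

59° 5.7248′ S, 117° 4.3283′ W

Latitude: 5 + 43.49/60 = 5.724833′
Lon: 4 + 19.7/60 = 4.328333′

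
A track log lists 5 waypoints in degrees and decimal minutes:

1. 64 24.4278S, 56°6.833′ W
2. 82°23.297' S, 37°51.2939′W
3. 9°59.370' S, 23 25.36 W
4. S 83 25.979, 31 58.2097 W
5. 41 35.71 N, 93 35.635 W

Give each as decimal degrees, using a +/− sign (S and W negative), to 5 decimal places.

1. -64.40713, -56.11388
2. -82.38828, -37.85490
3. -9.98950, -23.42267
4. -83.43298, -31.97016
5. 41.59517, -93.59392

Point 1:
  Lat: 64 + 24.4278/60 = 64.407130
  hemisphere S, so the sign is −
  λ: 56 + 6.833/60 = 56.113883
  W ⇒ negate
Point 2:
  Lat: 82 + 23.297/60 = 82.388283
  hemisphere S, so the sign is −
  λ: 37 + 51.2939/60 = 37.854898
  W ⇒ negate
Point 3:
  Latitude: 59.37′ = 0.989500°; total 9.989500
  S → negative
  Longitude: 25.36′ = 0.422667°; total 23.422667
  W ⇒ negate
Point 4:
  Latitude: 83 + 25.979/60 = 83.432983
  hemisphere S, so the sign is −
  λ: 31 + 58.2097/60 = 31.970162
  W ⇒ negate
Point 5:
  Lat: 35.71′ = 0.595167°; total 41.595167
  N ⇒ keep positive
  λ: 35.635′ = 0.593917°; total 93.593917
  hemisphere W, so the sign is −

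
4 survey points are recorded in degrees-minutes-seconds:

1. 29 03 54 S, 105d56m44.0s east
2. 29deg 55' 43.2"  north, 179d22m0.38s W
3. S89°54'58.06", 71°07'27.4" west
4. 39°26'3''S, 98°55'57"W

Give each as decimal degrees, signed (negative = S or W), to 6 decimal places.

1. -29.065000, 105.945556
2. 29.928667, -179.366772
3. -89.916128, -71.124278
4. -39.434167, -98.932500

Point 1:
  φ: 3′ + 54″ = 3.90000′; 29 + 3.90000/60 = 29.0650000
  S → negative
  Lon: 105° + 56/60 + 44/3600 = 105 + 0.933333 + 0.012222 = 105.9455556
  E ⇒ keep positive
Point 2:
  Lat: 55′ + 43.2″ = 55.72000′; 29 + 55.72000/60 = 29.9286667
  N ⇒ keep positive
  Longitude: 179 + 22/60 + 0.38/3600 = 179.3667722
  W ⇒ negate
Point 3:
  Latitude: 89° + 54/60 + 58.06/3600 = 89 + 0.900000 + 0.016128 = 89.9161278
  S ⇒ negate
  Longitude: 71 + 7/60 + 27.4/3600 = 71.1242778
  W → negative
Point 4:
  φ: 26′ + 3″ = 26.05000′; 39 + 26.05000/60 = 39.4341667
  S → negative
  λ: 55′ + 57″ = 55.95000′; 98 + 55.95000/60 = 98.9325000
  hemisphere W, so the sign is −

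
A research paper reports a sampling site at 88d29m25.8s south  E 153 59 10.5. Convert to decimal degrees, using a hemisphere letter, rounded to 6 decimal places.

Lat: 88° + 29/60 + 25.8/3600 = 88 + 0.483333 + 0.007167 = 88.4905000
λ: 153 + 59/60 + 10.5/3600 = 153.9862500

88.490500° S, 153.986250° E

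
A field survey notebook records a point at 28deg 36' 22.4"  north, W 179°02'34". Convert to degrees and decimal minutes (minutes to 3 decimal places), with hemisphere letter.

Lat: 36 + 22.4/60 = 36.37333′
Longitude: 2 + 34/60 = 2.56667′

28° 36.373′ N, 179° 2.567′ W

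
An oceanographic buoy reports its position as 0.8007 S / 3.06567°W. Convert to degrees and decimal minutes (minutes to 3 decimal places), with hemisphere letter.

0° 48.042′ S, 3° 3.940′ W

Lat: fractional part 0.800700 → 48.04200 minutes
λ: minutes = (3.065670 − 3) × 60 = 3.94020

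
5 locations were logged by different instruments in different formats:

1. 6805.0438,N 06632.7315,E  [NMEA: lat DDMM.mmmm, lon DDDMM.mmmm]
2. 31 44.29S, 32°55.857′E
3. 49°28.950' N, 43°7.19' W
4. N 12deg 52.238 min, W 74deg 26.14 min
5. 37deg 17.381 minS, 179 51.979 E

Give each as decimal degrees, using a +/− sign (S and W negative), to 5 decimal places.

Point 1:
  Lat: degrees = first 2 digits = 68, minutes = 5.0438; 68 + 5.0438/60 = 68.084063
  N ⇒ keep positive
  λ: split at 3 digits → 066° and 32.7315′; 66 + 32.7315/60 = 66.545525
  E ⇒ keep positive
Point 2:
  φ: 44.29′ = 0.738167°; total 31.738167
  S ⇒ negate
  Lon: 32 + 55.857/60 = 32.930950
  E ⇒ keep positive
Point 3:
  Latitude: 49 + 28.95/60 = 49.482500
  N ⇒ keep positive
  λ: 7.19′ = 0.119833°; total 43.119833
  W ⇒ negate
Point 4:
  φ: 12 + 52.238/60 = 12.870633
  N → positive
  λ: 26.14′ = 0.435667°; total 74.435667
  W ⇒ negate
Point 5:
  φ: 37 + 17.381/60 = 37.289683
  hemisphere S, so the sign is −
  Longitude: 51.979′ = 0.866317°; total 179.866317
  E → positive

1. 68.08406, 66.54553
2. -31.73817, 32.93095
3. 49.48250, -43.11983
4. 12.87063, -74.43567
5. -37.28968, 179.86632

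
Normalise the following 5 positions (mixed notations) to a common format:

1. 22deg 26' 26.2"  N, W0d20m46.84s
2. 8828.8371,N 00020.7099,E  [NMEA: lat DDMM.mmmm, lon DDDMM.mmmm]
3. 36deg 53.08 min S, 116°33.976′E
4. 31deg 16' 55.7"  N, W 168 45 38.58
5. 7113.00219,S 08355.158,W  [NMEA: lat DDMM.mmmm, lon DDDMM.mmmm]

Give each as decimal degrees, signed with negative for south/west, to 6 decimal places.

Point 1:
  Lat: 22° + 26/60 + 26.2/3600 = 22 + 0.433333 + 0.007278 = 22.4406111
  N ⇒ keep positive
  λ: 0° + 20/60 + 46.84/3600 = 0 + 0.333333 + 0.013011 = 0.3463444
  W ⇒ negate
Point 2:
  Latitude: degrees = first 2 digits = 88, minutes = 28.8371; 88 + 28.8371/60 = 88.4806183
  N ⇒ keep positive
  λ: split at 3 digits → 000° and 20.7099′; 0 + 20.7099/60 = 0.3451650
  E ⇒ keep positive
Point 3:
  Latitude: 36 + 53.08/60 = 36.8846667
  hemisphere S, so the sign is −
  Longitude: 33.976′ = 0.566267°; total 116.5662667
  E ⇒ keep positive
Point 4:
  φ: 16′ + 55.7″ = 16.92833′; 31 + 16.92833/60 = 31.2821389
  N ⇒ keep positive
  Lon: 168° + 45/60 + 38.58/3600 = 168 + 0.750000 + 0.010717 = 168.7607167
  hemisphere W, so the sign is −
Point 5:
  φ: degrees = first 2 digits = 71, minutes = 13.00219; 71 + 13.00219/60 = 71.2167032
  hemisphere S, so the sign is −
  λ: degrees = first 3 digits = 83, minutes = 55.158; 83 + 55.158/60 = 83.9193000
  hemisphere W, so the sign is −

1. 22.440611, -0.346344
2. 88.480618, 0.345165
3. -36.884667, 116.566267
4. 31.282139, -168.760717
5. -71.216703, -83.919300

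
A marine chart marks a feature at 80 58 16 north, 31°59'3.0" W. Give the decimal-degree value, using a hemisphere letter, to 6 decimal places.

80.971111° N, 31.984167° W

Latitude: 80° + 58/60 + 16/3600 = 80 + 0.966667 + 0.004444 = 80.9711111
Longitude: 59′ + 3″ = 59.05000′; 31 + 59.05000/60 = 31.9841667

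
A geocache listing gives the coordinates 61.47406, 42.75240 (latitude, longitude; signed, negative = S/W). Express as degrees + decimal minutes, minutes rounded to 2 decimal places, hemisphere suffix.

61° 28.44′ N, 42° 45.14′ E

φ: fractional part 0.474060 → 28.4436 minutes
Lon: 42° + 0.752400 × 60 = 42° 45.1440′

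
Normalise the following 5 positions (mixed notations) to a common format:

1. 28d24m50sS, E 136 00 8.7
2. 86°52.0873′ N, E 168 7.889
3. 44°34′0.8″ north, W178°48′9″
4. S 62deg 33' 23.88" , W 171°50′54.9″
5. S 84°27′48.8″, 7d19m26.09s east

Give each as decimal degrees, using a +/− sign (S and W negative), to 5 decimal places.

1. -28.41389, 136.00242
2. 86.86812, 168.13148
3. 44.56689, -178.80250
4. -62.55663, -171.84858
5. -84.46356, 7.32391

Point 1:
  Latitude: 28° + 24/60 + 50/3600 = 28 + 0.400000 + 0.013889 = 28.413889
  S ⇒ negate
  Longitude: 136 + 0/60 + 8.7/3600 = 136.002417
  E ⇒ keep positive
Point 2:
  Lat: 52.0873′ = 0.868122°; total 86.868122
  N ⇒ keep positive
  Longitude: 168 + 7.889/60 = 168.131483
  E ⇒ keep positive
Point 3:
  Lat: 44 + 34/60 + 0.8/3600 = 44.566889
  N ⇒ keep positive
  Longitude: 178° + 48/60 + 9/3600 = 178 + 0.800000 + 0.002500 = 178.802500
  W ⇒ negate
Point 4:
  φ: 62° + 33/60 + 23.88/3600 = 62 + 0.550000 + 0.006633 = 62.556633
  S → negative
  λ: 50′ + 54.9″ = 50.91500′; 171 + 50.91500/60 = 171.848583
  hemisphere W, so the sign is −
Point 5:
  φ: 27′ + 48.8″ = 27.81333′; 84 + 27.81333/60 = 84.463556
  S → negative
  Lon: 19′ + 26.09″ = 19.43483′; 7 + 19.43483/60 = 7.323914
  E ⇒ keep positive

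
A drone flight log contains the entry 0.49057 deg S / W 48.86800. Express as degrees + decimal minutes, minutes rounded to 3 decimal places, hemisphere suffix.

Latitude: fractional part 0.490570 → 29.43420 minutes
Longitude: 48° + 0.868000 × 60 = 48° 52.08000′

0° 29.434′ S, 48° 52.080′ W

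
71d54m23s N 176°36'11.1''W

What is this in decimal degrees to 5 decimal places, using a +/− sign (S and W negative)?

Latitude: 54′ + 23″ = 54.38333′; 71 + 54.38333/60 = 71.906389
N ⇒ keep positive
λ: 176 + 36/60 + 11.1/3600 = 176.603083
hemisphere W, so the sign is −

71.90639, -176.60308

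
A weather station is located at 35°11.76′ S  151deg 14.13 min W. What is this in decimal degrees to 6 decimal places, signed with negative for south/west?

-35.196000, -151.235500

φ: 35 + 11.76/60 = 35.1960000
S → negative
λ: 151 + 14.13/60 = 151.2355000
hemisphere W, so the sign is −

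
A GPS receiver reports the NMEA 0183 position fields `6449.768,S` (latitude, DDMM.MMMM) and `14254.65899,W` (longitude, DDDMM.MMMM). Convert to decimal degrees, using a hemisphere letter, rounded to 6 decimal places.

φ: degrees = first 2 digits = 64, minutes = 49.768; 64 + 49.768/60 = 64.8294667
Longitude: split at 3 digits → 142° and 54.65899′; 142 + 54.65899/60 = 142.9109832

64.829467° S, 142.910983° W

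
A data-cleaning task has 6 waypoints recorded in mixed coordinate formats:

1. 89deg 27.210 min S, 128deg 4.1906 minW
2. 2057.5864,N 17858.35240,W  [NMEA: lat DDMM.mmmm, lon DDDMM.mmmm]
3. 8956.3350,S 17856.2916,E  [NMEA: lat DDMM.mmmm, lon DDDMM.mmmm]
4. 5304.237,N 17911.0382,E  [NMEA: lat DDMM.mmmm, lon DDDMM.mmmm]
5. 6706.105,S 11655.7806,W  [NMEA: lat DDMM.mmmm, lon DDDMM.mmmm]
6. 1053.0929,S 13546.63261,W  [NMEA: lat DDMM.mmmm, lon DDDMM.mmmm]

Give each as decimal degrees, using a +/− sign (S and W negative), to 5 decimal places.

1. -89.45350, -128.06984
2. 20.95977, -178.97254
3. -89.93892, 178.93819
4. 53.07062, 179.18397
5. -67.10175, -116.92968
6. -10.88488, -135.77721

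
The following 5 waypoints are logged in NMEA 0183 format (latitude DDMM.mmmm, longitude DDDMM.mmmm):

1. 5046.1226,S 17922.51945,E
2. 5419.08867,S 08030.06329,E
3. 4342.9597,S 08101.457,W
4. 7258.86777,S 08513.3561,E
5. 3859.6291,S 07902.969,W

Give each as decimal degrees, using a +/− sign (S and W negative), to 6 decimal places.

Point 1:
  φ: split at 2 digits → 50° and 46.1226′; 50 + 46.1226/60 = 50.7687100
  hemisphere S, so the sign is −
  Lon: degrees = first 3 digits = 179, minutes = 22.51945; 179 + 22.51945/60 = 179.3753242
  E → positive
Point 2:
  Latitude: split at 2 digits → 54° and 19.08867′; 54 + 19.08867/60 = 54.3181445
  S → negative
  Longitude: degrees = first 3 digits = 80, minutes = 30.06329; 80 + 30.06329/60 = 80.5010548
  E → positive
Point 3:
  φ: split at 2 digits → 43° and 42.9597′; 43 + 42.9597/60 = 43.7159950
  S → negative
  Lon: degrees = first 3 digits = 81, minutes = 1.457; 81 + 1.457/60 = 81.0242833
  hemisphere W, so the sign is −
Point 4:
  Latitude: degrees = first 2 digits = 72, minutes = 58.86777; 72 + 58.86777/60 = 72.9811295
  hemisphere S, so the sign is −
  Longitude: degrees = first 3 digits = 85, minutes = 13.3561; 85 + 13.3561/60 = 85.2226017
  E → positive
Point 5:
  Lat: degrees = first 2 digits = 38, minutes = 59.6291; 38 + 59.6291/60 = 38.9938183
  S ⇒ negate
  Lon: split at 3 digits → 079° and 2.969′; 79 + 2.969/60 = 79.0494833
  hemisphere W, so the sign is −

1. -50.768710, 179.375324
2. -54.318145, 80.501055
3. -43.715995, -81.024283
4. -72.981130, 85.222602
5. -38.993818, -79.049483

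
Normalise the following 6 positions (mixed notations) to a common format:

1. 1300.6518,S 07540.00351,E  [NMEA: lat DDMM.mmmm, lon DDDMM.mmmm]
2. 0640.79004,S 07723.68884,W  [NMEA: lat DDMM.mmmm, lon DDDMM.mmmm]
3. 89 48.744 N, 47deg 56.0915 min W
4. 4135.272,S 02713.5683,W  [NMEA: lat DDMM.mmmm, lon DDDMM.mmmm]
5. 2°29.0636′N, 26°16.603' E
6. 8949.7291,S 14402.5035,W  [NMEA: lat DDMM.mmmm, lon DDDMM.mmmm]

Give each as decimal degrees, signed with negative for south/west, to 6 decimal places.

1. -13.010863, 75.666725
2. -6.679834, -77.394814
3. 89.812400, -47.934858
4. -41.587867, -27.226138
5. 2.484393, 26.276717
6. -89.828818, -144.041725

Point 1:
  Lat: split at 2 digits → 13° and 0.6518′; 13 + 0.6518/60 = 13.0108633
  S → negative
  Longitude: split at 3 digits → 075° and 40.00351′; 75 + 40.00351/60 = 75.6667252
  E ⇒ keep positive
Point 2:
  Lat: split at 2 digits → 06° and 40.79004′; 6 + 40.79004/60 = 6.6798340
  S → negative
  Longitude: split at 3 digits → 077° and 23.68884′; 77 + 23.68884/60 = 77.3948140
  W ⇒ negate
Point 3:
  φ: 89 + 48.744/60 = 89.8124000
  N ⇒ keep positive
  λ: 56.0915′ = 0.934858°; total 47.9348583
  W ⇒ negate
Point 4:
  Latitude: split at 2 digits → 41° and 35.272′; 41 + 35.272/60 = 41.5878667
  S ⇒ negate
  Longitude: degrees = first 3 digits = 27, minutes = 13.5683; 27 + 13.5683/60 = 27.2261383
  hemisphere W, so the sign is −
Point 5:
  Lat: 2 + 29.0636/60 = 2.4843933
  N ⇒ keep positive
  Lon: 26 + 16.603/60 = 26.2767167
  E → positive
Point 6:
  Lat: split at 2 digits → 89° and 49.7291′; 89 + 49.7291/60 = 89.8288183
  S ⇒ negate
  λ: split at 3 digits → 144° and 2.5035′; 144 + 2.5035/60 = 144.0417250
  hemisphere W, so the sign is −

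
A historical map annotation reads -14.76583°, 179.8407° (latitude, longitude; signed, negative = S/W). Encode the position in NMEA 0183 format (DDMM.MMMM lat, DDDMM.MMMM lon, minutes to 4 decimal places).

Latitude is negative → S; |value| = 14.765830
φ: 14° + 0.765830 × 60 = 14° 45.949800′
Lon: 179° + 0.840700 × 60 = 179° 50.442000′

1445.9498,S / 17950.4420,E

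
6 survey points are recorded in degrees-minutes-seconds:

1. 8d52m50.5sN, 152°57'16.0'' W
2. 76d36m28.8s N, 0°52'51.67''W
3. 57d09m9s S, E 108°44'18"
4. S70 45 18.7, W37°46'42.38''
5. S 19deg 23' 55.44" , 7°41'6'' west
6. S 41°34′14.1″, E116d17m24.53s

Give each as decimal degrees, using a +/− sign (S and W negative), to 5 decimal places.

1. 8.88069, -152.95444
2. 76.60800, -0.88102
3. -57.15250, 108.73833
4. -70.75519, -37.77844
5. -19.39873, -7.68500
6. -41.57058, 116.29015

Point 1:
  Latitude: 8 + 52/60 + 50.5/3600 = 8.880694
  N → positive
  Longitude: 57′ + 16″ = 57.26667′; 152 + 57.26667/60 = 152.954444
  W → negative
Point 2:
  Lat: 76° + 36/60 + 28.8/3600 = 76 + 0.600000 + 0.008000 = 76.608000
  N ⇒ keep positive
  λ: 0 + 52/60 + 51.67/3600 = 0.881019
  W ⇒ negate
Point 3:
  Lat: 9′ + 9″ = 9.15000′; 57 + 9.15000/60 = 57.152500
  hemisphere S, so the sign is −
  Longitude: 108° + 44/60 + 18/3600 = 108 + 0.733333 + 0.005000 = 108.738333
  E → positive
Point 4:
  Latitude: 70° + 45/60 + 18.7/3600 = 70 + 0.750000 + 0.005194 = 70.755194
  S ⇒ negate
  Lon: 37 + 46/60 + 42.38/3600 = 37.778439
  W → negative
Point 5:
  φ: 19° + 23/60 + 55.44/3600 = 19 + 0.383333 + 0.015400 = 19.398733
  S ⇒ negate
  Lon: 7 + 41/60 + 6/3600 = 7.685000
  hemisphere W, so the sign is −
Point 6:
  Lat: 34′ + 14.1″ = 34.23500′; 41 + 34.23500/60 = 41.570583
  S → negative
  Lon: 116° + 17/60 + 24.53/3600 = 116 + 0.283333 + 0.006814 = 116.290147
  E → positive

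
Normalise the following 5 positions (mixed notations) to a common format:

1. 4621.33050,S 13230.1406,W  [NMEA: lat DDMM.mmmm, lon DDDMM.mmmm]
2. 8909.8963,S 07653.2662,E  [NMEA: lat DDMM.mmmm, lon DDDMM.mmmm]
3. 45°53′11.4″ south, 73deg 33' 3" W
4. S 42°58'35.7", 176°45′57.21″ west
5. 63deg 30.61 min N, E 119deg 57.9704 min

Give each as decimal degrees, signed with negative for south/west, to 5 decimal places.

1. -46.35551, -132.50234
2. -89.16494, 76.88777
3. -45.88650, -73.55083
4. -42.97658, -176.76589
5. 63.51017, 119.96617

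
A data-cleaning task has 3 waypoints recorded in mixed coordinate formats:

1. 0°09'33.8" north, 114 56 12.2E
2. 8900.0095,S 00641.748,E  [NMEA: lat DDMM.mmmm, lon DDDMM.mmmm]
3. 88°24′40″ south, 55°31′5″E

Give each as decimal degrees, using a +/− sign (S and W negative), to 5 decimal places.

1. 0.15939, 114.93672
2. -89.00016, 6.69580
3. -88.41111, 55.51806

Point 1:
  φ: 9′ + 33.8″ = 9.56333′; 0 + 9.56333/60 = 0.159389
  N ⇒ keep positive
  λ: 114 + 56/60 + 12.2/3600 = 114.936722
  E → positive
Point 2:
  Latitude: split at 2 digits → 89° and 0.0095′; 89 + 0.0095/60 = 89.000158
  S ⇒ negate
  Longitude: degrees = first 3 digits = 6, minutes = 41.748; 6 + 41.748/60 = 6.695800
  E ⇒ keep positive
Point 3:
  Lat: 88 + 24/60 + 40/3600 = 88.411111
  S → negative
  λ: 55 + 31/60 + 5/3600 = 55.518056
  E ⇒ keep positive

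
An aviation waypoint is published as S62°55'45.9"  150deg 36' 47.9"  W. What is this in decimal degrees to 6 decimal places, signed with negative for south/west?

-62.929417, -150.613306

Latitude: 55′ + 45.9″ = 55.76500′; 62 + 55.76500/60 = 62.9294167
S ⇒ negate
Longitude: 150 + 36/60 + 47.9/3600 = 150.6133056
W ⇒ negate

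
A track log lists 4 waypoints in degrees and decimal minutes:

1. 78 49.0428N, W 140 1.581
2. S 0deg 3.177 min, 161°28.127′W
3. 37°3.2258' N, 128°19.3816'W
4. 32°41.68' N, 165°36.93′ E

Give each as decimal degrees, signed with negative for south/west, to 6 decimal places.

1. 78.817380, -140.026350
2. -0.052950, -161.468783
3. 37.053763, -128.323027
4. 32.694667, 165.615500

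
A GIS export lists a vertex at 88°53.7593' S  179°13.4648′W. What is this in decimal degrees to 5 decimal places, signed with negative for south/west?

-88.89599, -179.22441

Latitude: 53.7593′ = 0.895988°; total 88.895988
hemisphere S, so the sign is −
λ: 179 + 13.4648/60 = 179.224413
hemisphere W, so the sign is −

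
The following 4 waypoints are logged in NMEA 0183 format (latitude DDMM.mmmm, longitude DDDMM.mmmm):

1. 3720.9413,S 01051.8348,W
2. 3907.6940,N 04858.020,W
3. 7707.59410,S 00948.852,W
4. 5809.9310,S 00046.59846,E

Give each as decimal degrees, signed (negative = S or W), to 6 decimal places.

Point 1:
  φ: split at 2 digits → 37° and 20.9413′; 37 + 20.9413/60 = 37.3490217
  hemisphere S, so the sign is −
  λ: degrees = first 3 digits = 10, minutes = 51.8348; 10 + 51.8348/60 = 10.8639133
  W ⇒ negate
Point 2:
  Latitude: split at 2 digits → 39° and 7.694′; 39 + 7.694/60 = 39.1282333
  N → positive
  Longitude: degrees = first 3 digits = 48, minutes = 58.02; 48 + 58.02/60 = 48.9670000
  hemisphere W, so the sign is −
Point 3:
  Latitude: split at 2 digits → 77° and 7.5941′; 77 + 7.5941/60 = 77.1265683
  S → negative
  Longitude: split at 3 digits → 009° and 48.852′; 9 + 48.852/60 = 9.8142000
  W ⇒ negate
Point 4:
  φ: split at 2 digits → 58° and 9.931′; 58 + 9.931/60 = 58.1655167
  hemisphere S, so the sign is −
  Longitude: degrees = first 3 digits = 0, minutes = 46.59846; 0 + 46.59846/60 = 0.7766410
  E ⇒ keep positive

1. -37.349022, -10.863913
2. 39.128233, -48.967000
3. -77.126568, -9.814200
4. -58.165517, 0.776641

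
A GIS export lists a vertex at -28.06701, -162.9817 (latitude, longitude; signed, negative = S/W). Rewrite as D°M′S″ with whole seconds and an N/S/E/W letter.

28°04′1″ S, 162°58′54″ W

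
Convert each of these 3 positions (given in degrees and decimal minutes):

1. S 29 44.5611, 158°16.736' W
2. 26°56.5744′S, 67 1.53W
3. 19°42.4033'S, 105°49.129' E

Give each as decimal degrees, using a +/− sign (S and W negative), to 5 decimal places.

1. -29.74269, -158.27893
2. -26.94291, -67.02550
3. -19.70672, 105.81882

Point 1:
  φ: 29 + 44.5611/60 = 29.742685
  S ⇒ negate
  Lon: 16.736′ = 0.278933°; total 158.278933
  W → negative
Point 2:
  φ: 26 + 56.5744/60 = 26.942907
  S ⇒ negate
  Longitude: 67 + 1.53/60 = 67.025500
  W ⇒ negate
Point 3:
  φ: 42.4033′ = 0.706722°; total 19.706722
  S ⇒ negate
  Lon: 49.129′ = 0.818817°; total 105.818817
  E → positive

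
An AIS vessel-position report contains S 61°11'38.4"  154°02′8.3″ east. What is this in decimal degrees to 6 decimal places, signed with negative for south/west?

Lat: 61 + 11/60 + 38.4/3600 = 61.1940000
S → negative
λ: 2′ + 8.3″ = 2.13833′; 154 + 2.13833/60 = 154.0356389
E → positive

-61.194000, 154.035639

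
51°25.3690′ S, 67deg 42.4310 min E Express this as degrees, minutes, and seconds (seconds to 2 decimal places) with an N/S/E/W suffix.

51°25′22.14″ S, 67°42′25.86″ E

φ: fractional minutes 0.36900 × 60 = 22.1400″
Longitude: fractional minutes 0.43100 × 60 = 25.8600″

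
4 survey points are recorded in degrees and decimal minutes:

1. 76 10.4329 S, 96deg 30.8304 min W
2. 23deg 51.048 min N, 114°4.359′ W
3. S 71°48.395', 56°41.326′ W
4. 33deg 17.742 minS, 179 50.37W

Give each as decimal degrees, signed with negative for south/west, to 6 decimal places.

Point 1:
  Latitude: 76 + 10.4329/60 = 76.1738817
  hemisphere S, so the sign is −
  Lon: 96 + 30.8304/60 = 96.5138400
  W ⇒ negate
Point 2:
  φ: 51.048′ = 0.850800°; total 23.8508000
  N → positive
  Lon: 4.359′ = 0.072650°; total 114.0726500
  W → negative
Point 3:
  φ: 48.395′ = 0.806583°; total 71.8065833
  S ⇒ negate
  Longitude: 41.326′ = 0.688767°; total 56.6887667
  hemisphere W, so the sign is −
Point 4:
  φ: 33 + 17.742/60 = 33.2957000
  S ⇒ negate
  λ: 179 + 50.37/60 = 179.8395000
  hemisphere W, so the sign is −

1. -76.173882, -96.513840
2. 23.850800, -114.072650
3. -71.806583, -56.688767
4. -33.295700, -179.839500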